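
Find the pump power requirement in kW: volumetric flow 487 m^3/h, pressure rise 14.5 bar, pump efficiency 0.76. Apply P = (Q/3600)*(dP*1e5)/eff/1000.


Q = 487 / 3600 = 0.135278 m^3/s
P = 0.135278 * (14.5 * 1e5) / 0.76 / 1000 = 258.1

258.1 kW


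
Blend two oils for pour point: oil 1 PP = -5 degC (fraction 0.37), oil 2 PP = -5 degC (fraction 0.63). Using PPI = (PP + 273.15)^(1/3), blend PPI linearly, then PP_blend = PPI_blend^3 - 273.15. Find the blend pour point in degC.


PPI_1 = (-5 + 273.15)^(1/3) = 6.448508
PPI_2 = (-5 + 273.15)^(1/3) = 6.448508
PPI_blend = 0.37 * 6.448508 + 0.63 * 6.448508 = 6.448508
PP_blend = 6.448508^3 - 273.15 = 268.15 - 273.15 = -5

-5 degC


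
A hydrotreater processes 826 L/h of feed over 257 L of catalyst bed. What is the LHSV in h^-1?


LHSV = volumetric feed rate / catalyst volume
= 826 L/h / 257 L
= 3.214 h^-1

3.214 h^-1


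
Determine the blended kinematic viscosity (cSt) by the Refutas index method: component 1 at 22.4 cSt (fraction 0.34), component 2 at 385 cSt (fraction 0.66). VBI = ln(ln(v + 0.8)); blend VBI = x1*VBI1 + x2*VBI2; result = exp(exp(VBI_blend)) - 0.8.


Refutas method: VBN_i = 14.534*ln(ln(visc_i + 0.8)) + 10.975, blended linearly by mass fraction; since VBN is linear in VBI_i = ln(ln(visc_i + 0.8)) and the fractions sum to 1, blend VBI directly: visc = exp(exp(VBI_blend)) - 0.8
VBI_1 = ln(ln(22.4 + 0.8)) = 1.14554
VBI_2 = ln(ln(385 + 0.8)) = 1.78428
VBI_blend = 0.34 * 1.14554 + 0.66 * 1.78428 = 1.56711
visc_blend = exp(exp(1.56711)) - 0.8 = 119.8

119.8 cSt


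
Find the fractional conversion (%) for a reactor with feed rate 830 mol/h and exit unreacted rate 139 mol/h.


X = (F_in - F_out) / F_in * 100
Moles reacted = 830 - 139 = 691
X = 691 / 830 * 100
= 0.8325 * 100
= 83.25 %

83.25 %


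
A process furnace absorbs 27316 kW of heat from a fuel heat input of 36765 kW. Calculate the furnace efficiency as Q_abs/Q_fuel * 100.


Furnace efficiency = Q_absorbed / Q_fuel * 100
= 27316 / 36765 * 100 = 74.30

74.30 %


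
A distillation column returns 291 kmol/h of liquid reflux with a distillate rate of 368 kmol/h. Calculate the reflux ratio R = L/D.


Reflux ratio definition: R = L / D (liquid returned / distillate withdrawn)
L = 291 kmol/h, D = 368 kmol/h
R = 291 / 368 = 0.7908

0.7908


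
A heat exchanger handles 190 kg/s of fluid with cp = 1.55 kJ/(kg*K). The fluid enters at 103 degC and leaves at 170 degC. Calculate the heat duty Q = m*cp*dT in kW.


Q = m_dot * cp * delta_T
delta_T = 170 - 103 = 67 K
Q = 190 * 1.55 * 67
= 294.5 * 67
= 19731.5 kW

19731.5 kW


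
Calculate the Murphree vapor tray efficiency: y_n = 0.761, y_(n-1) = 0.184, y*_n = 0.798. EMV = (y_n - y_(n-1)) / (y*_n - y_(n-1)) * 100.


Murphree vapor efficiency: EMV = (y_n - y_(n-1)) / (y*_n - y_(n-1)) * 100
EMV = (0.761 - 0.184) / (0.798 - 0.184) * 100 = 0.577 / 0.614 * 100 = 93.97

93.97 %


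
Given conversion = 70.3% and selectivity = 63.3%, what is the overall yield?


Overall yield = conversion (%) * selectivity (%) / 100
Conversion = 70.3%, Selectivity = 63.3%
Y = 70.3 * 63.3 / 100
= 44.4999 %

44.4999 %


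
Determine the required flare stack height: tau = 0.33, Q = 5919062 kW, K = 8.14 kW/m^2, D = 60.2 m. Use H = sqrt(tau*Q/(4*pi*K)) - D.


tau*Q/(4*pi*K) = 0.33 * 5919062 / (4 * pi * 8.14) = 19095.6
sqrt(19095.6) = 138.187
H = 138.187 - 60.2 = 77.99

77.99 m


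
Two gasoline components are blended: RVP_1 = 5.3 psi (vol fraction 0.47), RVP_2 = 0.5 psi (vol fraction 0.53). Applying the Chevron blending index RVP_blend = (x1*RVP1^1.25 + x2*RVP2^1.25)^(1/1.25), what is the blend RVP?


Chevron index: RVP_blend = (sum xi*RVPi^1.25)^(1/1.25)
RVP^1.25 terms: 0.47 * 5.3^1.25 + 0.53 * 0.5^1.25 = 4.00241
RVP_blend = 4.00241^(1/1.25) = 3.033

3.033 psi


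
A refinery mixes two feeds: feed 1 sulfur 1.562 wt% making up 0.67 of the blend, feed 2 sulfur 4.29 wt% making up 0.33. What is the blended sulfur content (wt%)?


Linear sulfur blending: S_blend = x1*S1 + x2*S2
Contribution 1: 0.67 * 1.562 = 1.04654 wt%
Contribution 2: 0.33 * 4.29 = 1.4157 wt%
S_blend = 1.04654 + 1.4157 = 2.46224

2.46224 wt%


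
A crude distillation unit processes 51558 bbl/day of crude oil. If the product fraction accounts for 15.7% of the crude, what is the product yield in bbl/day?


Crude throughput = 51558 bbl/day
Fraction yield = 15.7%
yield = throughput * fraction / 100
yield = 51558 * 15.7 / 100 = 8094.606

8094.606 bbl/day


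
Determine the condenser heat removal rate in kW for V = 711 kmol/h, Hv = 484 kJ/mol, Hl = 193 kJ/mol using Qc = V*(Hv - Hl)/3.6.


Qc = 711 * (484 - 193) / 3.6 = 711 * 291 / 3.6 = 57470

57470 kW


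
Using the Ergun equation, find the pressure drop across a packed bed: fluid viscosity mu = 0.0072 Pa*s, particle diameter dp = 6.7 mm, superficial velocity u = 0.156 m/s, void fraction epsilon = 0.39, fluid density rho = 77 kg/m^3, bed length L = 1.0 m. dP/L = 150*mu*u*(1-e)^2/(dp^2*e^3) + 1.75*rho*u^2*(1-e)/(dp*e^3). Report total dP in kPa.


dp = 6.7 mm = 0.0067 m
Viscous term = 150*0.0072*0.156*(1-0.39)^2 / (0.0067^2*0.39^3) = 23543.2
Inertial term = 1.75*77*0.156^2*(1-0.39) / (0.0067*0.39^3) = 5033.14
dP/L = 23543.2 + 5033.14 = 28576.3 Pa/m
dP = 28576.3 * 1.0 / 1000 = 28.58 kPa

28.58 kPa


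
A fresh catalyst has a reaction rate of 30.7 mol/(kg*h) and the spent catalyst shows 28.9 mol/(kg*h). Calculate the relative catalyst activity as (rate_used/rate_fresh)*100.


Activity (%) = (rate_used / rate_fresh) * 100
rate_used = 28.9, rate_fresh = 30.7
= (28.9 / 30.7) * 100
= 0.9414 * 100 = 94.14

94.14 %


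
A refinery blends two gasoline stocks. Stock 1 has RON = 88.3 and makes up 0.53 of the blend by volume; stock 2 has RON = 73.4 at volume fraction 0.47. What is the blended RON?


Linear blending: RON_blend = sum(vi * RONi)
Contribution 1: 0.53 * 88.3 = 46.799
Contribution 2: 0.47 * 73.4 = 34.498
RON_blend = 46.799 + 34.498 = 81.297

81.297


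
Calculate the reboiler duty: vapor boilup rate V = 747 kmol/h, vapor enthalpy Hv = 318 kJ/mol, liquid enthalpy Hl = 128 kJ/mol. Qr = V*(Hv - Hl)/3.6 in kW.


Qr = 747 * (318 - 128) / 3.6 = 747 * 190 / 3.6 = 39420

39420 kW


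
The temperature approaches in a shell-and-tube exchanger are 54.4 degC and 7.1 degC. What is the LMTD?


LMTD = (dT1 - dT2) / ln(dT1/dT2)
= (54.4 - 7.1) / ln(54.4 / 7.1) = 47.3 / 2.03627 = 23.23

23.23 degC


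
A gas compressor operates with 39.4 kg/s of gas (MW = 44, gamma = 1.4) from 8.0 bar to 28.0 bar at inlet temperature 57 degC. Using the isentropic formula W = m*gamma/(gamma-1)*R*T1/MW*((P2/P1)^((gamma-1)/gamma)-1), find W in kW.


Isentropic work: W = m*(gamma/(gamma-1))*(R*T1/MW)*((P2/P1)^((gamma-1)/gamma) - 1)
T1 = 57 + 273.15 = 330.15 K
Pressure ratio = 28.0 / 8.0 = 3.5
Exponent = (1.4 - 1)/1.4 = 0.285714
(P2/P1)^exp - 1 = 3.5^0.285714 - 1 = 0.430368
W = 39.4 * 1.4 / 0.4 * 8.314 * 330.15 / 44 * 0.430368 = 3702

3702 kW


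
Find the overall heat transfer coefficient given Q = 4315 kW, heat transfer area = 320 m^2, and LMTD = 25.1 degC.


From Q = U*A*LMTD, U = Q / (A * LMTD)
U = 4315 / (320 * 25.1) = 4315 / 8032 = 0.5372

0.5372 kW/(m^2*K)


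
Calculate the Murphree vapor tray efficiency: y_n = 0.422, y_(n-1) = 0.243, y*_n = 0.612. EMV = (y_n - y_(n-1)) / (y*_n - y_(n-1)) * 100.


Murphree vapor efficiency: EMV = (y_n - y_(n-1)) / (y*_n - y_(n-1)) * 100
EMV = (0.422 - 0.243) / (0.612 - 0.243) * 100 = 0.179 / 0.369 * 100 = 48.51

48.51 %


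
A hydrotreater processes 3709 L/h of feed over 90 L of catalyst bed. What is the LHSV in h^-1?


LHSV = volumetric feed rate / catalyst volume
= 3709 L/h / 90 L
= 41.21 h^-1

41.21 h^-1


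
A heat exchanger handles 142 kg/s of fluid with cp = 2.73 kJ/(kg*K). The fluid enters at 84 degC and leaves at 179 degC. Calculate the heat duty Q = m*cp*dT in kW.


Q = m_dot * cp * delta_T
delta_T = 179 - 84 = 95 K
Q = 142 * 2.73 * 95
= 387.66 * 95
= 36827.7 kW

36827.7 kW


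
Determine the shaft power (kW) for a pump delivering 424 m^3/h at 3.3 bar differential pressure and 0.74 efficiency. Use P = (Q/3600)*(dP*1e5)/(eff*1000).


Q = 424 / 3600 = 0.117778 m^3/s
P = 0.117778 * (3.3 * 1e5) / 0.74 / 1000 = 52.52

52.52 kW


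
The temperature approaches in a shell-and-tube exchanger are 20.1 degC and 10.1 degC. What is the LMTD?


LMTD = (dT1 - dT2) / ln(dT1/dT2)
= (20.1 - 10.1) / ln(20.1 / 10.1) = 10 / 0.688184 = 14.53

14.53 degC


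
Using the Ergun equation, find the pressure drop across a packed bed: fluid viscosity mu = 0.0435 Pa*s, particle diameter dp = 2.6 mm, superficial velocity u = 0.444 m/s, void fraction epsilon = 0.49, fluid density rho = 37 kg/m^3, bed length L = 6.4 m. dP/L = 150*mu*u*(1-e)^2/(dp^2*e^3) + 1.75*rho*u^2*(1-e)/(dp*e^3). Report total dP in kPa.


dp = 2.6 mm = 0.0026 m
Viscous term = 150*0.0435*0.444*(1-0.49)^2 / (0.0026^2*0.49^3) = 947477
Inertial term = 1.75*37*0.444^2*(1-0.49) / (0.0026*0.49^3) = 21282.1
dP/L = 947477 + 21282.1 = 968759 Pa/m
dP = 968759 * 6.4 / 1000 = 6200 kPa

6200 kPa


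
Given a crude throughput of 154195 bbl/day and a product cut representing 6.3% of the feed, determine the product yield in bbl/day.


Crude throughput = 154195 bbl/day
Fraction yield = 6.3%
yield = throughput * fraction / 100
yield = 154195 * 6.3 / 100 = 9714.285

9714.285 bbl/day


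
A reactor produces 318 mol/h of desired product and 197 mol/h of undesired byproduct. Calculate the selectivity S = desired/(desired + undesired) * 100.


Selectivity = desired / (desired + undesired) * 100
Total products = 318 + 197 = 515 mol/h
S = 318 / 515 * 100
= 0.6175 * 100
= 61.75 %

61.75 %


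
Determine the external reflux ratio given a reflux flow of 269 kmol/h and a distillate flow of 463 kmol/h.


Reflux ratio definition: R = L / D (liquid returned / distillate withdrawn)
L = 269 kmol/h, D = 463 kmol/h
R = 269 / 463 = 0.5810

0.5810


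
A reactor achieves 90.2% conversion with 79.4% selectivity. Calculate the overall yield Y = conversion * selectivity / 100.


Overall yield = conversion (%) * selectivity (%) / 100
Conversion = 90.2%, Selectivity = 79.4%
Y = 90.2 * 79.4 / 100
= 71.6188 %

71.6188 %


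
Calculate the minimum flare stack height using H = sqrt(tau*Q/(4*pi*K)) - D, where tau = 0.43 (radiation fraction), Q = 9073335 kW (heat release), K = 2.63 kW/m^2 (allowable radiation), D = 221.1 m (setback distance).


tau*Q/(4*pi*K) = 0.43 * 9073335 / (4 * pi * 2.63) = 118051
sqrt(118051) = 343.586
H = 343.586 - 221.1 = 122.5

122.5 m


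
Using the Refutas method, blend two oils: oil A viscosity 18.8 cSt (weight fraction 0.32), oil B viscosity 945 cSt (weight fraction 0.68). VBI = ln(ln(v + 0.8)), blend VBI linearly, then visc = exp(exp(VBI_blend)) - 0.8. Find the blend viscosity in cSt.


Refutas method: VBN_i = 14.534*ln(ln(visc_i + 0.8)) + 10.975, blended linearly by mass fraction; since VBN is linear in VBI_i = ln(ln(visc_i + 0.8)) and the fractions sum to 1, blend VBI directly: visc = exp(exp(VBI_blend)) - 0.8
VBI_1 = ln(ln(18.8 + 0.8)) = 1.09042
VBI_2 = ln(ln(945 + 0.8)) = 1.92455
VBI_blend = 0.32 * 1.09042 + 0.68 * 1.92455 = 1.65763
visc_blend = exp(exp(1.65763)) - 0.8 = 189.2

189.2 cSt


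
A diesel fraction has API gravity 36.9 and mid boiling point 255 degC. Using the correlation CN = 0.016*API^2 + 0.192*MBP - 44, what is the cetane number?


CN = 0.016 * 36.9^2 + 0.192 * 255 - 44
CN = 21.78576 + 48.96 - 44 = 26.74576

26.74576


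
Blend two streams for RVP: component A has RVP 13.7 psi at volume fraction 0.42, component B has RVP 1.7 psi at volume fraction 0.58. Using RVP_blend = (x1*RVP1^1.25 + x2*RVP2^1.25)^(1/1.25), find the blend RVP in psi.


Chevron index: RVP_blend = (sum xi*RVPi^1.25)^(1/1.25)
RVP^1.25 terms: 0.42 * 13.7^1.25 + 0.58 * 1.7^1.25 = 12.1959
RVP_blend = 12.1959^(1/1.25) = 7.396

7.396 psi


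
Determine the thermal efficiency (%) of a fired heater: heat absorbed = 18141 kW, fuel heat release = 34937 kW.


Furnace efficiency = Q_absorbed / Q_fuel * 100
= 18141 / 34937 * 100 = 51.92

51.92 %


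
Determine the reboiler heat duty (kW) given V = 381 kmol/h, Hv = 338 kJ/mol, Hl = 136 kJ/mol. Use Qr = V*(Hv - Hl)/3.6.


Qr = 381 * (338 - 136) / 3.6 = 381 * 202 / 3.6 = 21380

21380 kW


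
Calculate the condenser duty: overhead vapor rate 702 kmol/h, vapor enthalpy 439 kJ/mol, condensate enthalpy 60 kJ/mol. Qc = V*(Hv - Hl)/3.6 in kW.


Qc = 702 * (439 - 60) / 3.6 = 702 * 379 / 3.6 = 73900

73900 kW


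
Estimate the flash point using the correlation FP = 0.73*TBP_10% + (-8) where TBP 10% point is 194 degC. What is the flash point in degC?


FP = 0.73 * 194 + (-8) = 133.62

133.62 degC


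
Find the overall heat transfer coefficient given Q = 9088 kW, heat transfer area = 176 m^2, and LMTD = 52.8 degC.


From Q = U*A*LMTD, U = Q / (A * LMTD)
U = 9088 / (176 * 52.8) = 9088 / 9292.8 = 0.9780

0.9780 kW/(m^2*K)


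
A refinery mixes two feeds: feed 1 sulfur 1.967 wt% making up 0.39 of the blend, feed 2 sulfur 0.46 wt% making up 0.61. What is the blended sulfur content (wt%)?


Linear sulfur blending: S_blend = x1*S1 + x2*S2
Contribution 1: 0.39 * 1.967 = 0.76713 wt%
Contribution 2: 0.61 * 0.46 = 0.2806 wt%
S_blend = 0.76713 + 0.2806 = 1.04773

1.04773 wt%


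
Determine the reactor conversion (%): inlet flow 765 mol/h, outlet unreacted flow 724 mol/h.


X = (F_in - F_out) / F_in * 100
Moles reacted = 765 - 724 = 41
X = 41 / 765 * 100
= 0.05359 * 100
= 5.359 %

5.359 %


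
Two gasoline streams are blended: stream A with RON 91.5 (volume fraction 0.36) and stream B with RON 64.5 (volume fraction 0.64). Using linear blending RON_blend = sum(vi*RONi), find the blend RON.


Linear blending: RON_blend = sum(vi * RONi)
Contribution 1: 0.36 * 91.5 = 32.94
Contribution 2: 0.64 * 64.5 = 41.28
RON_blend = 32.94 + 41.28 = 74.22

74.22


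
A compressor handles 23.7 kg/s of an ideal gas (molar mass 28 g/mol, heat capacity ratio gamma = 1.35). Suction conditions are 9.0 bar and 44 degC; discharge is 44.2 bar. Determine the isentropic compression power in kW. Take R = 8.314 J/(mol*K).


Isentropic work: W = m*(gamma/(gamma-1))*(R*T1/MW)*((P2/P1)^((gamma-1)/gamma) - 1)
T1 = 44 + 273.15 = 317.15 K
Pressure ratio = 44.2 / 9.0 = 4.91111
Exponent = (1.35 - 1)/1.35 = 0.259259
(P2/P1)^exp - 1 = 4.91111^0.259259 - 1 = 0.510757
W = 23.7 * 1.35 / 0.35 * 8.314 * 317.15 / 28 * 0.510757 = 4397

4397 kW


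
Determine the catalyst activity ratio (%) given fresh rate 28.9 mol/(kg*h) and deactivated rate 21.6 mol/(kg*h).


Activity (%) = (rate_used / rate_fresh) * 100
rate_used = 21.6, rate_fresh = 28.9
= (21.6 / 28.9) * 100
= 0.7474 * 100 = 74.74

74.74 %


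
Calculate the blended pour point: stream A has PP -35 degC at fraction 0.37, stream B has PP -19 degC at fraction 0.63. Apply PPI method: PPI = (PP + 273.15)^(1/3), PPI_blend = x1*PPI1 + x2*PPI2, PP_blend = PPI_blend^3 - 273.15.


PPI_1 = (-35 + 273.15)^(1/3) = 6.198456
PPI_2 = (-19 + 273.15)^(1/3) = 6.334272
PPI_blend = 0.37 * 6.198456 + 0.63 * 6.334272 = 6.28402
PP_blend = 6.28402^3 - 273.15 = 248.1491 - 273.15 = -25

-25 degC


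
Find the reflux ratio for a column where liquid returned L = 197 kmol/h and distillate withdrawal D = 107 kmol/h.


Reflux ratio definition: R = L / D (liquid returned / distillate withdrawn)
L = 197 kmol/h, D = 107 kmol/h
R = 197 / 107 = 1.841

1.841


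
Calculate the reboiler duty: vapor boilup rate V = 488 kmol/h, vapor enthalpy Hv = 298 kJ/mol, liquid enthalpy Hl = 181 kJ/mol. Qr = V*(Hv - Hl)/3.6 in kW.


Qr = 488 * (298 - 181) / 3.6 = 488 * 117 / 3.6 = 15860

15860 kW


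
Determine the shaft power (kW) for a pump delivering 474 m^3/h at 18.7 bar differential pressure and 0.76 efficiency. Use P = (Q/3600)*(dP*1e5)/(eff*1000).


Q = 474 / 3600 = 0.131667 m^3/s
P = 0.131667 * (18.7 * 1e5) / 0.76 / 1000 = 324.0

324.0 kW


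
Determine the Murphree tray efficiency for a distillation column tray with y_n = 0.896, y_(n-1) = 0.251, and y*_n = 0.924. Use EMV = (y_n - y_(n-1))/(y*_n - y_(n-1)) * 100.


Murphree vapor efficiency: EMV = (y_n - y_(n-1)) / (y*_n - y_(n-1)) * 100
EMV = (0.896 - 0.251) / (0.924 - 0.251) * 100 = 0.645 / 0.673 * 100 = 95.84

95.84 %


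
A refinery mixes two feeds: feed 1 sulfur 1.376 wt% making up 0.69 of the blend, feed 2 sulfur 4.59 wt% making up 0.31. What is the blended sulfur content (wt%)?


Linear sulfur blending: S_blend = x1*S1 + x2*S2
Contribution 1: 0.69 * 1.376 = 0.94944 wt%
Contribution 2: 0.31 * 4.59 = 1.4229 wt%
S_blend = 0.94944 + 1.4229 = 2.37234

2.37234 wt%


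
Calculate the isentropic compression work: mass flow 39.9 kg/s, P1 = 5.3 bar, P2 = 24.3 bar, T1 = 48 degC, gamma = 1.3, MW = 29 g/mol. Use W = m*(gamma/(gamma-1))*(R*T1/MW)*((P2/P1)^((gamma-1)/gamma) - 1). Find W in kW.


Isentropic work: W = m*(gamma/(gamma-1))*(R*T1/MW)*((P2/P1)^((gamma-1)/gamma) - 1)
T1 = 48 + 273.15 = 321.15 K
Pressure ratio = 24.3 / 5.3 = 4.58491
Exponent = (1.3 - 1)/1.3 = 0.230769
(P2/P1)^exp - 1 = 4.58491^0.230769 - 1 = 0.421067
W = 39.9 * 1.3 / 0.3 * 8.314 * 321.15 / 29 * 0.421067 = 6703

6703 kW


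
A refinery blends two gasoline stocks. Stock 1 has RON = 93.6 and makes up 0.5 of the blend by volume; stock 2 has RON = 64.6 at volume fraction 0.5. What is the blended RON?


Linear blending: RON_blend = sum(vi * RONi)
Contribution 1: 0.5 * 93.6 = 46.8
Contribution 2: 0.5 * 64.6 = 32.3
RON_blend = 46.8 + 32.3 = 79.1

79.1


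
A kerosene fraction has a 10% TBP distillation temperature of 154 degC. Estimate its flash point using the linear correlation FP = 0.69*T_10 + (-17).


FP = 0.69 * 154 + (-17) = 89.26

89.26 degC


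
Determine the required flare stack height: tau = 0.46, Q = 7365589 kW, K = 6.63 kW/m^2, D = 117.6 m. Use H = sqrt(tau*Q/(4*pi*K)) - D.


tau*Q/(4*pi*K) = 0.46 * 7365589 / (4 * pi * 6.63) = 40667
sqrt(40667) = 201.661
H = 201.661 - 117.6 = 84.06

84.06 m


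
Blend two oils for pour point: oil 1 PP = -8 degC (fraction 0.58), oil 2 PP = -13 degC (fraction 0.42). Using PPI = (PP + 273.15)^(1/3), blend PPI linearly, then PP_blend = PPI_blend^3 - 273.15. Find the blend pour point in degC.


PPI_1 = (-8 + 273.15)^(1/3) = 6.42437
PPI_2 = (-13 + 273.15)^(1/3) = 6.383731
PPI_blend = 0.58 * 6.42437 + 0.42 * 6.383731 = 6.407302
PP_blend = 6.407302^3 - 273.15 = 263.0423 - 273.15 = -10.11

-10.11 degC


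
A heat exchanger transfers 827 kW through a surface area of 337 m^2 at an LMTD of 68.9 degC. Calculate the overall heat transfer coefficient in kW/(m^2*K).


From Q = U*A*LMTD, U = Q / (A * LMTD)
U = 827 / (337 * 68.9) = 827 / 23219.3 = 0.03562

0.03562 kW/(m^2*K)


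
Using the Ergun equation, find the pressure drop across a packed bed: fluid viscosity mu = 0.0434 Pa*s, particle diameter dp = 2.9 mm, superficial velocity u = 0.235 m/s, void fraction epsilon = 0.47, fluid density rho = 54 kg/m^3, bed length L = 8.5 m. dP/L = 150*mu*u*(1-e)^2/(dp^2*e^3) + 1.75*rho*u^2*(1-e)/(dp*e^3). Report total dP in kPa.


dp = 2.9 mm = 0.0029 m
Viscous term = 150*0.0434*0.235*(1-0.47)^2 / (0.0029^2*0.47^3) = 492165
Inertial term = 1.75*54*0.235^2*(1-0.47) / (0.0029*0.47^3) = 9186.54
dP/L = 492165 + 9186.54 = 501352 Pa/m
dP = 501352 * 8.5 / 1000 = 4261 kPa

4261 kPa


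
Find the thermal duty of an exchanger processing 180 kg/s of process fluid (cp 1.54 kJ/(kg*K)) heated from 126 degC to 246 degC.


Q = m_dot * cp * delta_T
delta_T = 246 - 126 = 120 K
Q = 180 * 1.54 * 120
= 277.2 * 120
= 33264 kW

33264 kW


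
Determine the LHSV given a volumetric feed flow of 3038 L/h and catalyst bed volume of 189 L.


LHSV = volumetric feed rate / catalyst volume
= 3038 L/h / 189 L
= 16.07 h^-1

16.07 h^-1


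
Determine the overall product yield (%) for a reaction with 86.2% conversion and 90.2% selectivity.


Overall yield = conversion (%) * selectivity (%) / 100
Conversion = 86.2%, Selectivity = 90.2%
Y = 86.2 * 90.2 / 100
= 77.7524 %

77.7524 %


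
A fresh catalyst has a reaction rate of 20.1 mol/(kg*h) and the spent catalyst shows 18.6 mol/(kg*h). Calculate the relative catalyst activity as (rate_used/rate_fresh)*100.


Activity (%) = (rate_used / rate_fresh) * 100
rate_used = 18.6, rate_fresh = 20.1
= (18.6 / 20.1) * 100
= 0.9254 * 100 = 92.54

92.54 %


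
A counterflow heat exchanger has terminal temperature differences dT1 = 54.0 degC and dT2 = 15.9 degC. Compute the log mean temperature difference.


LMTD = (dT1 - dT2) / ln(dT1/dT2)
= (54.0 - 15.9) / ln(54.0 / 15.9) = 38.1 / 1.22266 = 31.16

31.16 degC


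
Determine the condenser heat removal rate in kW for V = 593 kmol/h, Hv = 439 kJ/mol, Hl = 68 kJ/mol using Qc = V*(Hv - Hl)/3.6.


Qc = 593 * (439 - 68) / 3.6 = 593 * 371 / 3.6 = 61110

61110 kW


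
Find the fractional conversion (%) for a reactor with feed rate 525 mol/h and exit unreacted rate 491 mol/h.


X = (F_in - F_out) / F_in * 100
Moles reacted = 525 - 491 = 34
X = 34 / 525 * 100
= 0.06476 * 100
= 6.476 %

6.476 %


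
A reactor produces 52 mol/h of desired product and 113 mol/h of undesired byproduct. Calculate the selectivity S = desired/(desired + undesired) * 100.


Selectivity = desired / (desired + undesired) * 100
Total products = 52 + 113 = 165 mol/h
S = 52 / 165 * 100
= 0.3152 * 100
= 31.52 %

31.52 %


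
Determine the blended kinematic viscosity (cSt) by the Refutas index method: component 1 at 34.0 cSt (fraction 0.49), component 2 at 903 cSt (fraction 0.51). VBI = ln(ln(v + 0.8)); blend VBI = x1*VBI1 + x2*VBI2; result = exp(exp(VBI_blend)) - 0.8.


Refutas method: VBN_i = 14.534*ln(ln(visc_i + 0.8)) + 10.975, blended linearly by mass fraction; since VBN is linear in VBI_i = ln(ln(visc_i + 0.8)) and the fractions sum to 1, blend VBI directly: visc = exp(exp(VBI_blend)) - 0.8
VBI_1 = ln(ln(34.0 + 0.8)) = 1.26684
VBI_2 = ln(ln(903 + 0.8)) = 1.91789
VBI_blend = 0.49 * 1.26684 + 0.51 * 1.91789 = 1.59888
visc_blend = exp(exp(1.59888)) - 0.8 = 140.0

140.0 cSt


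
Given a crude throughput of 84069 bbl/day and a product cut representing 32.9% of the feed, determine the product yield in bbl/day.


Crude throughput = 84069 bbl/day
Fraction yield = 32.9%
yield = throughput * fraction / 100
yield = 84069 * 32.9 / 100 = 27658.701

27658.701 bbl/day


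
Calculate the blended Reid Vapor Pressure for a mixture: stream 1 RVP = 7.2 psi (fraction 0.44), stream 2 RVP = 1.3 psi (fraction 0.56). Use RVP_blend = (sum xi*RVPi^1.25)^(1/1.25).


Chevron index: RVP_blend = (sum xi*RVPi^1.25)^(1/1.25)
RVP^1.25 terms: 0.44 * 7.2^1.25 + 0.56 * 1.3^1.25 = 5.96676
RVP_blend = 5.96676^(1/1.25) = 4.174

4.174 psi


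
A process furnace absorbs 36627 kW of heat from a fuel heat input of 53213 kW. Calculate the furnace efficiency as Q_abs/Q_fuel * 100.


Furnace efficiency = Q_absorbed / Q_fuel * 100
= 36627 / 53213 * 100 = 68.83

68.83 %


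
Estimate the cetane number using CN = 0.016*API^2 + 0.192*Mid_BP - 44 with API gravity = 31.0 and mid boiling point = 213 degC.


CN = 0.016 * 31.0^2 + 0.192 * 213 - 44
CN = 15.376 + 40.896 - 44 = 12.272

12.272


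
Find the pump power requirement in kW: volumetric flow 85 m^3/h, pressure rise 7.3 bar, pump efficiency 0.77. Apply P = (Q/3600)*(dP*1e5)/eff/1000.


Q = 85 / 3600 = 0.0236111 m^3/s
P = 0.0236111 * (7.3 * 1e5) / 0.77 / 1000 = 22.38

22.38 kW


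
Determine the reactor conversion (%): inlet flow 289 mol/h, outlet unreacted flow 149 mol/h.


X = (F_in - F_out) / F_in * 100
Moles reacted = 289 - 149 = 140
X = 140 / 289 * 100
= 0.4844 * 100
= 48.44 %

48.44 %


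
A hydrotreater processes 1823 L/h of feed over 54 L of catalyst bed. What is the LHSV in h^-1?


LHSV = volumetric feed rate / catalyst volume
= 1823 L/h / 54 L
= 33.76 h^-1

33.76 h^-1


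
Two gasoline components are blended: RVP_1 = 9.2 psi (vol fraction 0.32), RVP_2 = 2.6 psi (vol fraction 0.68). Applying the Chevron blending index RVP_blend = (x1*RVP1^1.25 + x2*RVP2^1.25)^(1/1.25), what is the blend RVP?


Chevron index: RVP_blend = (sum xi*RVPi^1.25)^(1/1.25)
RVP^1.25 terms: 0.32 * 9.2^1.25 + 0.68 * 2.6^1.25 = 7.3723
RVP_blend = 7.3723^(1/1.25) = 4.944

4.944 psi


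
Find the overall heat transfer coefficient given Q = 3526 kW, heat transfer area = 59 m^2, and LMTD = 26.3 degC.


From Q = U*A*LMTD, U = Q / (A * LMTD)
U = 3526 / (59 * 26.3) = 3526 / 1551.7 = 2.272

2.272 kW/(m^2*K)


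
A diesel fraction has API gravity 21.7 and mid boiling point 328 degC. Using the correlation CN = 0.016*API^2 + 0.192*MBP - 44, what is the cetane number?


CN = 0.016 * 21.7^2 + 0.192 * 328 - 44
CN = 7.53424 + 62.976 - 44 = 26.51024

26.51024


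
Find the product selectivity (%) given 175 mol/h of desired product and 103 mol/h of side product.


Selectivity = desired / (desired + undesired) * 100
Total products = 175 + 103 = 278 mol/h
S = 175 / 278 * 100
= 0.6295 * 100
= 62.95 %

62.95 %


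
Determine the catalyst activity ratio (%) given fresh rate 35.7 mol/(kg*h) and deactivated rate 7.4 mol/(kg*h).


Activity (%) = (rate_used / rate_fresh) * 100
rate_used = 7.4, rate_fresh = 35.7
= (7.4 / 35.7) * 100
= 0.2073 * 100 = 20.73

20.73 %


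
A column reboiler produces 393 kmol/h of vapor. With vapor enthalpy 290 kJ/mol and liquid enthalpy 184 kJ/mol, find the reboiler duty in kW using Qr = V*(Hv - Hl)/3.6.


Qr = 393 * (290 - 184) / 3.6 = 393 * 106 / 3.6 = 11570

11570 kW


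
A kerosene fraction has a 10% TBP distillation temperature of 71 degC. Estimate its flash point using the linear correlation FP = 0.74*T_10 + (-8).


FP = 0.74 * 71 + (-8) = 44.54

44.54 degC


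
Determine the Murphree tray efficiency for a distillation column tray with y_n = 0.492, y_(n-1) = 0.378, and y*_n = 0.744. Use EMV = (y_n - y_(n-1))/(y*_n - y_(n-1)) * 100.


Murphree vapor efficiency: EMV = (y_n - y_(n-1)) / (y*_n - y_(n-1)) * 100
EMV = (0.492 - 0.378) / (0.744 - 0.378) * 100 = 0.114 / 0.366 * 100 = 31.15

31.15 %


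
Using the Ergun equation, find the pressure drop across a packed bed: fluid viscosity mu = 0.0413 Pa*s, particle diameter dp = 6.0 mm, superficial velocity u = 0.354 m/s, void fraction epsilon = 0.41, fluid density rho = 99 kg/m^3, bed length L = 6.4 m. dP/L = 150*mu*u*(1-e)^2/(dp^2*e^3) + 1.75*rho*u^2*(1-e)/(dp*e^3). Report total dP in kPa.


dp = 6.0 mm = 0.006 m
Viscous term = 150*0.0413*0.354*(1-0.41)^2 / (0.006^2*0.41^3) = 307677
Inertial term = 1.75*99*0.354^2*(1-0.41) / (0.006*0.41^3) = 30976.3
dP/L = 307677 + 30976.3 = 338653 Pa/m
dP = 338653 * 6.4 / 1000 = 2167 kPa

2167 kPa


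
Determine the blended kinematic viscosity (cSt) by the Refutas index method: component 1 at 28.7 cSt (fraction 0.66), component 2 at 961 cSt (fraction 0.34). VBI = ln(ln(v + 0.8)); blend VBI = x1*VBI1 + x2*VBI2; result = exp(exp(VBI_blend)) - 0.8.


Refutas method: VBN_i = 14.534*ln(ln(visc_i + 0.8)) + 10.975, blended linearly by mass fraction; since VBN is linear in VBI_i = ln(ln(visc_i + 0.8)) and the fractions sum to 1, blend VBI directly: visc = exp(exp(VBI_blend)) - 0.8
VBI_1 = ln(ln(28.7 + 0.8)) = 1.21917
VBI_2 = ln(ln(961 + 0.8)) = 1.92699
VBI_blend = 0.66 * 1.21917 + 0.34 * 1.92699 = 1.45983
visc_blend = exp(exp(1.45983)) - 0.8 = 73.29

73.29 cSt


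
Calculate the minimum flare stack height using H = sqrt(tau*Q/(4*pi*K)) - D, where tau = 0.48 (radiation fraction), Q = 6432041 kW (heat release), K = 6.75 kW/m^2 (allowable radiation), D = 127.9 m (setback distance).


tau*Q/(4*pi*K) = 0.48 * 6432041 / (4 * pi * 6.75) = 36397.9
sqrt(36397.9) = 190.782
H = 190.782 - 127.9 = 62.88

62.88 m


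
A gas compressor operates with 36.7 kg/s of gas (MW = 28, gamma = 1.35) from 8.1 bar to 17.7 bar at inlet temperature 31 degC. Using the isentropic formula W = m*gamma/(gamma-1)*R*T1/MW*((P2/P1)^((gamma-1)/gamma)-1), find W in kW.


Isentropic work: W = m*(gamma/(gamma-1))*(R*T1/MW)*((P2/P1)^((gamma-1)/gamma) - 1)
T1 = 31 + 273.15 = 304.15 K
Pressure ratio = 17.7 / 8.1 = 2.18519
Exponent = (1.35 - 1)/1.35 = 0.259259
(P2/P1)^exp - 1 = 2.18519^0.259259 - 1 = 0.22466
W = 36.7 * 1.35 / 0.35 * 8.314 * 304.15 / 28 * 0.22466 = 2872

2872 kW


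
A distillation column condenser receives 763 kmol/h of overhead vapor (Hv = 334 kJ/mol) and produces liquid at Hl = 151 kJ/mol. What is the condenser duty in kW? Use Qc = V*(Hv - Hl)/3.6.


Qc = 763 * (334 - 151) / 3.6 = 763 * 183 / 3.6 = 38790

38790 kW


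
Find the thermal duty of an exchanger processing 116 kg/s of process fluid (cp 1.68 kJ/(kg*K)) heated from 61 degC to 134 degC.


Q = m_dot * cp * delta_T
delta_T = 134 - 61 = 73 K
Q = 116 * 1.68 * 73
= 194.88 * 73
= 14226.24 kW

14226.24 kW


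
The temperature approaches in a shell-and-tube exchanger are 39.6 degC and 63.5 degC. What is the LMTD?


LMTD = (dT1 - dT2) / ln(dT1/dT2)
= (39.6 - 63.5) / ln(39.6 / 63.5) = -23.9 / -0.472211 = 50.61

50.61 degC


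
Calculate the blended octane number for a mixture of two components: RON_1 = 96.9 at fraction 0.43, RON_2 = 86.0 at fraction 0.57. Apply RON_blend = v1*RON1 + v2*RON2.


Linear blending: RON_blend = sum(vi * RONi)
Contribution 1: 0.43 * 96.9 = 41.667
Contribution 2: 0.57 * 86.0 = 49.02
RON_blend = 41.667 + 49.02 = 90.687

90.687


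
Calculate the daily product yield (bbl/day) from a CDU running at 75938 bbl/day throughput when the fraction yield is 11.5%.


Crude throughput = 75938 bbl/day
Fraction yield = 11.5%
yield = throughput * fraction / 100
yield = 75938 * 11.5 / 100 = 8732.87

8732.87 bbl/day


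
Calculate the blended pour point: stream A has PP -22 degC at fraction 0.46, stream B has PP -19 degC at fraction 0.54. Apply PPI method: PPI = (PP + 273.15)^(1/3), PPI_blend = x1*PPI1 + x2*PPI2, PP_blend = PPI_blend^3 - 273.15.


PPI_1 = (-22 + 273.15)^(1/3) = 6.30925
PPI_2 = (-19 + 273.15)^(1/3) = 6.334272
PPI_blend = 0.46 * 6.30925 + 0.54 * 6.334272 = 6.322762
PP_blend = 6.322762^3 - 273.15 = 252.7671 - 273.15 = -20.38

-20.38 degC


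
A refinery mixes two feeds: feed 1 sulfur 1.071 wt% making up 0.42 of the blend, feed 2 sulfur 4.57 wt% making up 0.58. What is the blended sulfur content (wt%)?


Linear sulfur blending: S_blend = x1*S1 + x2*S2
Contribution 1: 0.42 * 1.071 = 0.44982 wt%
Contribution 2: 0.58 * 4.57 = 2.6506 wt%
S_blend = 0.44982 + 2.6506 = 3.10042

3.10042 wt%


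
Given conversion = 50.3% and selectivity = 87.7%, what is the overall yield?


Overall yield = conversion (%) * selectivity (%) / 100
Conversion = 50.3%, Selectivity = 87.7%
Y = 50.3 * 87.7 / 100
= 44.1131 %

44.1131 %


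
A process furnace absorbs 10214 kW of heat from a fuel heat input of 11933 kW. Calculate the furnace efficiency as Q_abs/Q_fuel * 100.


Furnace efficiency = Q_absorbed / Q_fuel * 100
= 10214 / 11933 * 100 = 85.59

85.59 %


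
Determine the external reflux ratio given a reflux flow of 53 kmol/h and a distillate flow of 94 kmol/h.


Reflux ratio definition: R = L / D (liquid returned / distillate withdrawn)
L = 53 kmol/h, D = 94 kmol/h
R = 53 / 94 = 0.5638

0.5638


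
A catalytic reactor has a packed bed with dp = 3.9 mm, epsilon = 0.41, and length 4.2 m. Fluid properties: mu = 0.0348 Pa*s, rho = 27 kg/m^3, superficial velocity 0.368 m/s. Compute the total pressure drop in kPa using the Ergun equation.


dp = 3.9 mm = 0.0039 m
Viscous term = 150*0.0348*0.368*(1-0.41)^2 / (0.0039^2*0.41^3) = 637884
Inertial term = 1.75*27*0.368^2*(1-0.41) / (0.0039*0.41^3) = 14045.4
dP/L = 637884 + 14045.4 = 651929 Pa/m
dP = 651929 * 4.2 / 1000 = 2738 kPa

2738 kPa


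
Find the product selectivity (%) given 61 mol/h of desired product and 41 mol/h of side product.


Selectivity = desired / (desired + undesired) * 100
Total products = 61 + 41 = 102 mol/h
S = 61 / 102 * 100
= 0.5980 * 100
= 59.80 %

59.80 %


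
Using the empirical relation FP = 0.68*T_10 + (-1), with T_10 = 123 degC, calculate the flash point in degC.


FP = 0.68 * 123 + (-1) = 82.64

82.64 degC


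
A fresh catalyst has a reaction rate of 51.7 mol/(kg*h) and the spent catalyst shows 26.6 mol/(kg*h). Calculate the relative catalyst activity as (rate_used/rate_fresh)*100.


Activity (%) = (rate_used / rate_fresh) * 100
rate_used = 26.6, rate_fresh = 51.7
= (26.6 / 51.7) * 100
= 0.5145 * 100 = 51.45

51.45 %


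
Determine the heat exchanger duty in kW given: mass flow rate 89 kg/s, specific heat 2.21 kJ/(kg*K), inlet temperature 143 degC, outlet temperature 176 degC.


Q = m_dot * cp * delta_T
delta_T = 176 - 143 = 33 K
Q = 89 * 2.21 * 33
= 196.69 * 33
= 6490.77 kW

6490.77 kW


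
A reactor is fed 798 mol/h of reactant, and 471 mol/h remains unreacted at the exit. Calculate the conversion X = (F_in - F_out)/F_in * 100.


X = (F_in - F_out) / F_in * 100
Moles reacted = 798 - 471 = 327
X = 327 / 798 * 100
= 0.4098 * 100
= 40.98 %

40.98 %


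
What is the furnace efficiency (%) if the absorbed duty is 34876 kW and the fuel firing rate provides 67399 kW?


Furnace efficiency = Q_absorbed / Q_fuel * 100
= 34876 / 67399 * 100 = 51.75

51.75 %


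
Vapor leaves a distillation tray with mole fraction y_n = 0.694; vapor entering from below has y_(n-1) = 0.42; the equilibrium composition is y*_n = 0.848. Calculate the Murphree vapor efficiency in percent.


Murphree vapor efficiency: EMV = (y_n - y_(n-1)) / (y*_n - y_(n-1)) * 100
EMV = (0.694 - 0.42) / (0.848 - 0.42) * 100 = 0.274 / 0.428 * 100 = 64.02

64.02 %


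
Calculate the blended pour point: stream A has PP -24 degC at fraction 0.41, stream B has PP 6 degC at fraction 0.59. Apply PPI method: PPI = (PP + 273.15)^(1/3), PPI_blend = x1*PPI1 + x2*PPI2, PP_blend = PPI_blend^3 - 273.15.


PPI_1 = (-24 + 273.15)^(1/3) = 6.292458
PPI_2 = (6 + 273.15)^(1/3) = 6.535506
PPI_blend = 0.41 * 6.292458 + 0.59 * 6.535506 = 6.435856
PP_blend = 6.435856^3 - 273.15 = 266.5747 - 273.15 = -6.58

-6.58 degC


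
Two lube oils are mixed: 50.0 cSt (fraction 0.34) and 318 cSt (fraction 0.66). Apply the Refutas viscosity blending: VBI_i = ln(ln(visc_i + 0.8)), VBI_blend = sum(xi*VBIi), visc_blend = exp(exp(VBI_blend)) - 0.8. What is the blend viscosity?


Refutas method: VBN_i = 14.534*ln(ln(visc_i + 0.8)) + 10.975, blended linearly by mass fraction; since VBN is linear in VBI_i = ln(ln(visc_i + 0.8)) and the fractions sum to 1, blend VBI directly: visc = exp(exp(VBI_blend)) - 0.8
VBI_1 = ln(ln(50.0 + 0.8)) = 1.3681
VBI_2 = ln(ln(318 + 0.8)) = 1.75173
VBI_blend = 0.34 * 1.3681 + 0.66 * 1.75173 = 1.6213
visc_blend = exp(exp(1.6213)) - 0.8 = 156.7

156.7 cSt


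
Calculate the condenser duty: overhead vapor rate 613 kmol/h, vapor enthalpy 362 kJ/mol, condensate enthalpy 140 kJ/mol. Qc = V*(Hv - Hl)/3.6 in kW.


Qc = 613 * (362 - 140) / 3.6 = 613 * 222 / 3.6 = 37800

37800 kW


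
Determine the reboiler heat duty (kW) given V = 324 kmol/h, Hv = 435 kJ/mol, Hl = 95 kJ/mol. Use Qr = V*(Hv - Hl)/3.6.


Qr = 324 * (435 - 95) / 3.6 = 324 * 340 / 3.6 = 30600

30600 kW


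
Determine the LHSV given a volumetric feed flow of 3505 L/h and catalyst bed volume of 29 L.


LHSV = volumetric feed rate / catalyst volume
= 3505 L/h / 29 L
= 120.9 h^-1

120.9 h^-1


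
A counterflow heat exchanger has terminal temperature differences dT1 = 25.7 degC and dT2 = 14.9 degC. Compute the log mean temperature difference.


LMTD = (dT1 - dT2) / ln(dT1/dT2)
= (25.7 - 14.9) / ln(25.7 / 14.9) = 10.8 / 0.54513 = 19.81

19.81 degC


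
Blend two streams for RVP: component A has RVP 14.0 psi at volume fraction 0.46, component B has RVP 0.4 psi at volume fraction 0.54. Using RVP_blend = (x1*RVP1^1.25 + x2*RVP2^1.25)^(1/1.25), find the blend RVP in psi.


Chevron index: RVP_blend = (sum xi*RVPi^1.25)^(1/1.25)
RVP^1.25 terms: 0.46 * 14.0^1.25 + 0.54 * 0.4^1.25 = 12.6289
RVP_blend = 12.6289^(1/1.25) = 7.605

7.605 psi


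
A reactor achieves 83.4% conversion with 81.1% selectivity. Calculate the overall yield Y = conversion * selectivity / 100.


Overall yield = conversion (%) * selectivity (%) / 100
Conversion = 83.4%, Selectivity = 81.1%
Y = 83.4 * 81.1 / 100
= 67.6374 %

67.6374 %


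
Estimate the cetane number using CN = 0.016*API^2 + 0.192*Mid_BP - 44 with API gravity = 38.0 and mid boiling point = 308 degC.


CN = 0.016 * 38.0^2 + 0.192 * 308 - 44
CN = 23.104 + 59.136 - 44 = 38.24

38.24


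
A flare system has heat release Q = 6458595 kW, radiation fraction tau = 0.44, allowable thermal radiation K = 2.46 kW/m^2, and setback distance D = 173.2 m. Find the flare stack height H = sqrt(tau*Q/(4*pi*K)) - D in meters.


tau*Q/(4*pi*K) = 0.44 * 6458595 / (4 * pi * 2.46) = 91927.6
sqrt(91927.6) = 303.196
H = 303.196 - 173.2 = 130.0

130.0 m


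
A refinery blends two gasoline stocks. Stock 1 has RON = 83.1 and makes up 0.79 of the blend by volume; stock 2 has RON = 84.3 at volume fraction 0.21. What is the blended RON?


Linear blending: RON_blend = sum(vi * RONi)
Contribution 1: 0.79 * 83.1 = 65.649
Contribution 2: 0.21 * 84.3 = 17.703
RON_blend = 65.649 + 17.703 = 83.352

83.352


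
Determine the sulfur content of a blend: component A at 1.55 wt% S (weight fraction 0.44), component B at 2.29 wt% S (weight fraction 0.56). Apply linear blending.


Linear sulfur blending: S_blend = x1*S1 + x2*S2
Contribution 1: 0.44 * 1.55 = 0.682 wt%
Contribution 2: 0.56 * 2.29 = 1.2824 wt%
S_blend = 0.682 + 1.2824 = 1.9644

1.9644 wt%


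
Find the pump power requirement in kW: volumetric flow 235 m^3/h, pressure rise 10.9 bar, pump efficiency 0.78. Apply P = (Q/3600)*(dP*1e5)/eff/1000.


Q = 235 / 3600 = 0.0652778 m^3/s
P = 0.0652778 * (10.9 * 1e5) / 0.78 / 1000 = 91.22

91.22 kW


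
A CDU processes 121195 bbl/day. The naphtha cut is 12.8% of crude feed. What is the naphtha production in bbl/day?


Crude throughput = 121195 bbl/day
Fraction yield = 12.8%
yield = throughput * fraction / 100
yield = 121195 * 12.8 / 100 = 15512.96

15512.96 bbl/day


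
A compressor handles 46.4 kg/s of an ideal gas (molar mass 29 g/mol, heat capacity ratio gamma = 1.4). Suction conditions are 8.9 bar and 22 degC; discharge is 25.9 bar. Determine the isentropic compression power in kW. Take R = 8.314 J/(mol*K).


Isentropic work: W = m*(gamma/(gamma-1))*(R*T1/MW)*((P2/P1)^((gamma-1)/gamma) - 1)
T1 = 22 + 273.15 = 295.15 K
Pressure ratio = 25.9 / 8.9 = 2.91011
Exponent = (1.4 - 1)/1.4 = 0.285714
(P2/P1)^exp - 1 = 2.91011^0.285714 - 1 = 0.356892
W = 46.4 * 1.4 / 0.4 * 8.314 * 295.15 / 29 * 0.356892 = 4904

4904 kW


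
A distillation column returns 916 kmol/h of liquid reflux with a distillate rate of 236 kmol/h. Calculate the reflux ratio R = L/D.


Reflux ratio definition: R = L / D (liquid returned / distillate withdrawn)
L = 916 kmol/h, D = 236 kmol/h
R = 916 / 236 = 3.881

3.881


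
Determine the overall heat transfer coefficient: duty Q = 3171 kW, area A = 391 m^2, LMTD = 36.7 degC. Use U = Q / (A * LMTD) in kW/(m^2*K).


From Q = U*A*LMTD, U = Q / (A * LMTD)
U = 3171 / (391 * 36.7) = 3171 / 14349.7 = 0.2210

0.2210 kW/(m^2*K)


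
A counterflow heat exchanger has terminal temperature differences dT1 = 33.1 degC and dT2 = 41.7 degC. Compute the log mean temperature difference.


LMTD = (dT1 - dT2) / ln(dT1/dT2)
= (33.1 - 41.7) / ln(33.1 / 41.7) = -8.6 / -0.230968 = 37.23

37.23 degC


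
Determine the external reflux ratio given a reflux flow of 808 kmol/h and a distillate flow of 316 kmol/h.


Reflux ratio definition: R = L / D (liquid returned / distillate withdrawn)
L = 808 kmol/h, D = 316 kmol/h
R = 808 / 316 = 2.557

2.557


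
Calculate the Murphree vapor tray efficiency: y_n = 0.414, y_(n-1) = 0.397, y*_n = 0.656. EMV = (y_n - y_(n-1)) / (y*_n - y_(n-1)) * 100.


Murphree vapor efficiency: EMV = (y_n - y_(n-1)) / (y*_n - y_(n-1)) * 100
EMV = (0.414 - 0.397) / (0.656 - 0.397) * 100 = 0.017 / 0.259 * 100 = 6.564

6.564 %


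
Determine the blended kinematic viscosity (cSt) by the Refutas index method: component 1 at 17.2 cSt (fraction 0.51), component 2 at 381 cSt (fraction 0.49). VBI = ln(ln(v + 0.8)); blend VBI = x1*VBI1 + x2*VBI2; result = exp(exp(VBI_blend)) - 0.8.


Refutas method: VBN_i = 14.534*ln(ln(visc_i + 0.8)) + 10.975, blended linearly by mass fraction; since VBN is linear in VBI_i = ln(ln(visc_i + 0.8)) and the fractions sum to 1, blend VBI directly: visc = exp(exp(VBI_blend)) - 0.8
VBI_1 = ln(ln(17.2 + 0.8)) = 1.06139
VBI_2 = ln(ln(381 + 0.8)) = 1.78253
VBI_blend = 0.51 * 1.06139 + 0.49 * 1.78253 = 1.41475
visc_blend = exp(exp(1.41475)) - 0.8 = 60.48

60.48 cSt
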